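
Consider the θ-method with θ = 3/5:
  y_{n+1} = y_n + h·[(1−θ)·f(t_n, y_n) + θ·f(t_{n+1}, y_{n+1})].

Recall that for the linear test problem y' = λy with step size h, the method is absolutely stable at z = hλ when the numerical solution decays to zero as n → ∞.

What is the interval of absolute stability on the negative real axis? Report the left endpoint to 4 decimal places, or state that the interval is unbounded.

(−∞, 0) — no finite endpoint.

With y'=λy (z=hλ):
  y_{n+1} = y_n + z·[2/5·y_n + 3/5·y_{n+1}] ⇒ (1 − 3/5z)y_{n+1} = (1 + 2/5z)y_n
  R(z) = (1 + 2/5z)/(1 − 3/5z).

Find x<0 with |R(x)|<1.
x=-1.36: |R|=0.2511
x=-2: |R|=0.0909
x=-10: |R|=0.4286
x=-100: |R|=0.6393
θ=3/5≥1/2 ⇒ |1+2/5x|<|1−3/5x| ∀x<0 ⇒ interval (−∞,0).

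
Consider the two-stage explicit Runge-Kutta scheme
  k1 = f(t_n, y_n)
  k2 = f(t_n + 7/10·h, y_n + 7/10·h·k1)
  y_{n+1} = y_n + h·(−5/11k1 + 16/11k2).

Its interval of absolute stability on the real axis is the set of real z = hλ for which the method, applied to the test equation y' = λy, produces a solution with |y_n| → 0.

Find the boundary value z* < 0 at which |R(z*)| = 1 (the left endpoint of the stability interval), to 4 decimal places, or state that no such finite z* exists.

z* = -0.9821.

Test eqn y'=λy, z=hλ:
  k1=λy_n ⇒ h·k1=z·y_n;  k2=λ(1+7/10z)y_n ⇒ h·k2=z(1+7/10z)y_n
  y_{n+1}/y_n = 1 − 5/11z + 16/11z(1+7/10z) = 1 + z + 56/55z²
  ⇒ R(z) = 1 + z + 56/55z².

Find x<0 with |R(x)|<1.
x=-0.79: |R|=0.8454
R=1: x+56/55x²=0 ⇒ x=−55/56=-0.9821; min R=1−1/(4·56/55)=0.7545>−1
Confirm numerically:
  x=-0.725: |R|=0.81018 <1
  x=-0.598: |R|=0.76611 <1
  x=-0.466: |R|=0.75510 <1
  x=-0.409: |R|=0.76132 <1
  x=-1.408: |R|=1.61051 >1
  x=-1.159: |R|=1.20870 >1
  x=-1.132: |R|=1.17272 >1
Interval (-0.9821, 0).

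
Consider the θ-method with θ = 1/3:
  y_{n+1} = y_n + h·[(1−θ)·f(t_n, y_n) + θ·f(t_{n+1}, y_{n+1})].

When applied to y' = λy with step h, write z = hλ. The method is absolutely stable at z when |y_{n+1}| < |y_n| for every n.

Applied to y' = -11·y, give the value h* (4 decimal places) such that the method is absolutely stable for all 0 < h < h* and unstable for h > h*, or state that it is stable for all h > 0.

(-6.0000,0); λ=-11 ⇒ h* = (6)/11 = 0.5455.

Set f=λy, z=hλ:
  y_{n+1} = y_n + z·[2/3·y_n + 1/3·y_{n+1}] ⇒ (1 − 1/3z)y_{n+1} = (1 + 2/3z)y_n
  ⇒ R(z) = (1 + 2/3z)/(1 − 1/3z).

Find x<0 with |R(x)|<1.
x=-1.37: |R|=0.0595
R=−1: 1+2/3x = −1+1/3x ⇒ -1/3x=2 ⇒ x=2/(-1/3)=-6.0000
Confirm numerically:
  x=-5.267: |R|=0.91133 <1
  x=-4.633: |R|=0.82091 <1
  x=-3.820: |R|=0.68035 <1
  x=-3.251: |R|=0.56023 <1
  x=-6.401: |R|=1.04266 >1
  x=-6.301: |R|=1.03236 >1
  x=-6.138: |R|=1.01510 >1
Interval (-6.0000, 0).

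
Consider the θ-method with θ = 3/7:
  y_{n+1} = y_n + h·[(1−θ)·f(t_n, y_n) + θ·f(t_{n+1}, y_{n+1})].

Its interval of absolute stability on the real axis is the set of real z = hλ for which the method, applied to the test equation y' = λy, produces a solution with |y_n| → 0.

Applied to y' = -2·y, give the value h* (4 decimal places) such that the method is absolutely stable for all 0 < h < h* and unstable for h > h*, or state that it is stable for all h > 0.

(-14.0000,0); λ=-2 ⇒ h* = (14)/2 = 7.0000.

On y'=λy, z=hλ:
  y_{n+1} = y_n + z·[4/7·y_n + 3/7·y_{n+1}] ⇒ (1 − 3/7z)y_{n+1} = (1 + 4/7z)y_n
  ⇒ R(z) = (1 + 4/7z)/(1 − 3/7z).

Boundary: |R(x)|=1, x<0.
x=-1.66: |R|=0.0301
R=−1: 1+4/7x = −1+3/7x ⇒ -1/7x=2 ⇒ x=2/(-1/7)=-14.0000
Confirm numerically:
  x=-12.621: |R|=0.96926 <1
  x=-9.300: |R|=0.86533 <1
  x=-6.202: |R|=0.69546 <1
  x=-14.272: |R|=1.00546 >1
  x=-14.102: |R|=1.00207 >1
  x=-14.032: |R|=1.00065 >1
Stable set (-14.0000, 0).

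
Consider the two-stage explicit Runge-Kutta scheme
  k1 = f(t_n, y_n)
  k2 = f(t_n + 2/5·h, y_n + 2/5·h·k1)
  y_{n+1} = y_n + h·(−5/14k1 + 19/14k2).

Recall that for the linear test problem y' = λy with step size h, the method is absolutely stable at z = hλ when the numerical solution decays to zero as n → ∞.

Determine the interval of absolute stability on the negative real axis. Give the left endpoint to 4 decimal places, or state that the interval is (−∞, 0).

Test eqn y'=λy, z=hλ:
  k1=λy_n ⇒ h·k1=z·y_n;  k2=λ(1+2/5z)y_n ⇒ h·k2=z(1+2/5z)y_n
  y_{n+1}/y_n = 1 − 5/14z + 19/14z(1+2/5z) = 1 + z + 19/35z²
  Hence R(z) = 1 + z + 19/35z².

Solve |R(x)|<1 on ℝ⁻.
x=-1.31: |R|=0.6216
R=1: x+19/35x²=0 ⇒ x=−35/19=-1.8421; min R=1−1/(4·19/35)=0.5395>−1
Confirm numerically:
  x=-1.785: |R|=0.94466 <1
  x=-1.502: |R|=0.72269 <1
  x=-1.471: |R|=0.70366 <1
  x=-1.455: |R|=0.69424 <1
  x=-2.035: |R|=1.21309 >1
  x=-1.925: |R|=1.08662 >1
So |R|<1 on (-1.8421, 0).

z∈(-1.8421,0).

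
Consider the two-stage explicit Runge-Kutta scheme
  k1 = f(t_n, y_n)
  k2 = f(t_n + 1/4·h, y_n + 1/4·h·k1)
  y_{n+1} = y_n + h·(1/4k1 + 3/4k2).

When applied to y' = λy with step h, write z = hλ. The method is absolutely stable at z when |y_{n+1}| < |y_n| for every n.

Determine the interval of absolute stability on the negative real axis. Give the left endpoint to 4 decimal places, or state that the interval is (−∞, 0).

z∈(-5.3333,0).

With y'=λy (z=hλ):
  k1=λy_n ⇒ h·k1=z·y_n;  k2=λ(1+1/4z)y_n ⇒ h·k2=z(1+1/4z)y_n
  y_{n+1}/y_n = 1 + 1/4z + 3/4z(1+1/4z) = 1 + z + 3/16z²
  so R(z) = 1 + z + 3/16z².

Find x<0 with |R(x)|<1.
x=-1.25: |R|=0.0430
R=1: x+3/16x²=0 ⇒ x=−16/3=-5.3333; min R=1−1/(4·3/16)=-0.3333>−1
Confirm numerically:
  x=-5.010: |R|=0.69627 <1
  x=-4.705: |R|=0.44569 <1
  x=-2.654: |R|=0.33330 <1
  x=-2.465: |R|=0.32571 <1
  x=-5.623: |R|=1.30540 >1
  x=-5.398: |R|=1.06545 >1
Interval (-5.3333, 0).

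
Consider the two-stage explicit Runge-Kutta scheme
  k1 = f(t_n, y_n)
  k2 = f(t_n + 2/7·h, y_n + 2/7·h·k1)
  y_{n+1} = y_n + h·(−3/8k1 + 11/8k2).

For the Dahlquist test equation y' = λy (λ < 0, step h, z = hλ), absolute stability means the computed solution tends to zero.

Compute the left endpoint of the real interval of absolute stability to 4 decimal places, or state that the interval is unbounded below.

z* = -2.5455.

With y'=λy (z=hλ):
  k1=λy_n ⇒ h·k1=z·y_n;  k2=λ(1+2/7z)y_n ⇒ h·k2=z(1+2/7z)y_n
  y_{n+1}/y_n = 1 − 3/8z + 11/8z(1+2/7z) = 1 + z + 11/28z²
  Hence R(z) = 1 + z + 11/28z².

Boundary: |R(x)|=1, x<0.
x=-1.78: |R|=0.4647
R=1: x+11/28x²=0 ⇒ x=−28/11=-2.5455; min R=1−1/(4·11/28)=0.3636>−1
Confirm numerically:
  x=-2.085: |R|=0.62284 <1
  x=-1.859: |R|=0.49867 <1
  x=-1.680: |R|=0.42880 <1
  x=-1.234: |R|=0.36423 <1
  x=-3.004: |R|=1.54115 >1
  x=-2.897: |R|=1.40010 >1
  x=-2.626: |R|=1.08309 >1
Stable set (-2.5455, 0).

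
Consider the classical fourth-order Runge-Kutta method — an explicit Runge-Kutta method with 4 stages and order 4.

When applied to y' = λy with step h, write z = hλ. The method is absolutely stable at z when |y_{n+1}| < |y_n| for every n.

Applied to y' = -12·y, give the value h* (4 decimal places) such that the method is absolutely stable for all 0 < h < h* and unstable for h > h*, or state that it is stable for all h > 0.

Set f=λy, z=hλ:
  order 4, 4-stage ⇒ R(z)=1+z+z^2/2+z^3/6+z^4/24
  (e.g. R(-1.57)=0.27062, |R|=0.27062)

Find x<0 with |R(x)|<1.
x=-1.57: |R|=0.2706
|R(-1.72)|=0.2758 |R(-1.16)|=0.3281 |R(-0.64)|=0.5281
Bisect:
  x_lo=-3.2169 |R|=1.8712  x_hi=-0.3936 |R|=0.6747
  mid=-1.80529 |R|=0.28622 →hi
  mid=-2.51112 |R|=0.65942 →hi
  mid=-2.86403 |R|=1.12535 →lo
  mid=-2.68758 |R|=0.86239 →hi
  mid=-2.77580 |R|=0.98579 →hi
  mid=-2.81992 |R|=1.05347 →lo
  mid=-2.79786 |R|=1.01911 →lo
  mid=-2.78683 |R|=1.00232 →lo
  ...
  [-2.78545,-2.78528] ⇒ x*=-2.7853
So |R|<1 on (-2.7853, 0).

(-2.7853,0); λ=-12 ⇒ h* = 0.2321.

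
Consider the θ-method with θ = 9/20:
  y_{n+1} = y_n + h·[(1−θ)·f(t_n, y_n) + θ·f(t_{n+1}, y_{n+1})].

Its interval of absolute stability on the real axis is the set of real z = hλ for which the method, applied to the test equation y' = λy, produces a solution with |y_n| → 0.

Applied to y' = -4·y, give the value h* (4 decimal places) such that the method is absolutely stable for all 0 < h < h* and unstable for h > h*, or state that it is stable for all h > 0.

On y'=λy, z=hλ:
  y_{n+1} = y_n + z·[11/20·y_n + 9/20·y_{n+1}] ⇒ (1 − 9/20z)y_{n+1} = (1 + 11/20z)y_n
  Hence R(z) = (1 + 11/20z)/(1 − 9/20z).

Need |R(x)|<1, x<0.
x=-0.85: |R|=0.3852
R=−1: 1+11/20x = −1+9/20x ⇒ -1/10x=2 ⇒ x=2/(-1/10)=-20.0000
Confirm numerically:
  x=-15.393: |R|=0.94188 <1
  x=-13.080: |R|=0.89951 <1
  x=-12.950: |R|=0.89674 <1
  x=-20.530: |R|=1.00518 >1
  x=-20.442: |R|=1.00433 >1
Stable set (-20.0000, 0).

(-20.0000,0); λ=-4 ⇒ h* = (20)/4 = 5.0000.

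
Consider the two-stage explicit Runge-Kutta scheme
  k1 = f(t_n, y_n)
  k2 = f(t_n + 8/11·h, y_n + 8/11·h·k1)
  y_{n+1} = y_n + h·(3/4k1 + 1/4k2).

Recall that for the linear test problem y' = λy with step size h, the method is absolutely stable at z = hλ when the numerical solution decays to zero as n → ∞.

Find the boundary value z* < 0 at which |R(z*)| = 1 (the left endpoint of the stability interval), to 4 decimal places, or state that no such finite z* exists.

With y'=λy (z=hλ):
  k1=λy_n ⇒ h·k1=z·y_n;  k2=λ(1+8/11z)y_n ⇒ h·k2=z(1+8/11z)y_n
  y_{n+1}/y_n = 1 + 3/4z + 1/4z(1+8/11z) = 1 + z + 2/11z²
  ⇒ R(z) = 1 + z + 2/11z².

Boundary: |R(x)|=1, x<0.
x=-1.27: |R|=0.0233
R=1: x+2/11x²=0 ⇒ x=−11/2=-5.5000; min R=1−1/(4·2/11)=-0.3750>−1
Confirm numerically:
  x=-5.117: |R|=0.64367 <1
  x=-4.094: |R|=0.04658 <1
  x=-2.383: |R|=0.35051 <1
  x=-5.875: |R|=1.40057 >1
  x=-5.622: |R|=1.12471 >1
So |R|<1 on (-5.5000, 0).

left endpoint -5.5000.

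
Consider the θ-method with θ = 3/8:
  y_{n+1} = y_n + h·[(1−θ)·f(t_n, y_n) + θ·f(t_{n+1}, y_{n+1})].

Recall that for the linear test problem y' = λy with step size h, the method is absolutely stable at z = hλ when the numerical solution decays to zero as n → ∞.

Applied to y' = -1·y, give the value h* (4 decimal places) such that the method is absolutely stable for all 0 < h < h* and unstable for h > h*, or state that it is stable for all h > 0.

Test eqn y'=λy, z=hλ:
  y_{n+1} = y_n + z·[5/8·y_n + 3/8·y_{n+1}] ⇒ (1 − 3/8z)y_{n+1} = (1 + 5/8z)y_n
  so R(z) = (1 + 5/8z)/(1 − 3/8z).

Need |R(x)|<1, x<0.
x=-1.56: |R|=0.0158
R=−1: 1+5/8x = −1+3/8x ⇒ -1/4x=2 ⇒ x=2/(-1/4)=-8.0000
Confirm numerically:
  x=-7.769: |R|=0.98524 <1
  x=-6.023: |R|=0.84833 <1
  x=-4.105: |R|=0.61654 <1
  x=-3.539: |R|=0.52076 <1
  x=-8.287: |R|=1.01747 >1
  x=-8.093: |R|=1.00576 >1
Interval (-8.0000, 0).

(-8.0000,0); λ=-1 ⇒ h* = (8)/1 = 8.0000.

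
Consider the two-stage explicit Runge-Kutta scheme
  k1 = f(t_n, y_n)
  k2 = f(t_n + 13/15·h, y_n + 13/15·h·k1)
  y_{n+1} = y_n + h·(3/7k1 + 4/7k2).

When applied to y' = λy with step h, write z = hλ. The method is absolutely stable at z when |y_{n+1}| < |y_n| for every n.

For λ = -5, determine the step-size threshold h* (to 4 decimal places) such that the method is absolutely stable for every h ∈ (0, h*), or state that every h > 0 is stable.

On y'=λy, z=hλ:
  k1=λy_n ⇒ h·k1=z·y_n;  k2=λ(1+13/15z)y_n ⇒ h·k2=z(1+13/15z)y_n
  y_{n+1}/y_n = 1 + 3/7z + 4/7z(1+13/15z) = 1 + z + 52/105z²
  R(z) = 1 + z + 52/105z².

Boundary: |R(x)|=1, x<0.
x=-1.19: |R|=0.5113
R=1: x+52/105x²=0 ⇒ x=−105/52=-2.0192; min R=1−1/(4·52/105)=0.4952>−1
Confirm numerically:
  x=-1.925: |R|=0.91017 <1
  x=-1.493: |R|=0.61091 <1
  x=-1.040: |R|=0.49565 <1
  x=-0.817: |R|=0.51357 <1
  x=-2.256: |R|=1.26453 >1
  x=-2.202: |R|=1.19931 >1
  x=-2.091: |R|=1.07432 >1
Interval (-2.0192, 0).

(-2.0192,0); λ=-5 ⇒ h* = (105/52)/5 = 0.4038.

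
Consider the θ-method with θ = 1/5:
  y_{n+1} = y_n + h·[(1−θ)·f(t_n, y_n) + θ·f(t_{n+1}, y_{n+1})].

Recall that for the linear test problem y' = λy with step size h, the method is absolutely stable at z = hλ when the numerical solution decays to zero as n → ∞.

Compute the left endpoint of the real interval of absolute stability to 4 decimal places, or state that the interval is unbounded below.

left endpoint -3.3333.

Set f=λy, z=hλ:
  y_{n+1} = y_n + z·[4/5·y_n + 1/5·y_{n+1}] ⇒ (1 − 1/5z)y_{n+1} = (1 + 4/5z)y_n
  R(z) = (1 + 4/5z)/(1 − 1/5z).

Find x<0 with |R(x)|<1.
x=-0.9: |R|=0.2373
R=−1: 1+4/5x = −1+1/5x ⇒ -3/5x=2 ⇒ x=2/(-3/5)=-3.3333
Confirm numerically:
  x=-3.089: |R|=0.90938 <1
  x=-1.760: |R|=0.30178 <1
  x=-1.640: |R|=0.23494 <1
  x=-1.391: |R|=0.08825 <1
  x=-3.838: |R|=1.17131 >1
  x=-3.392: |R|=1.02097 >1
  x=-3.366: |R|=1.01171 >1
Interval (-3.3333, 0).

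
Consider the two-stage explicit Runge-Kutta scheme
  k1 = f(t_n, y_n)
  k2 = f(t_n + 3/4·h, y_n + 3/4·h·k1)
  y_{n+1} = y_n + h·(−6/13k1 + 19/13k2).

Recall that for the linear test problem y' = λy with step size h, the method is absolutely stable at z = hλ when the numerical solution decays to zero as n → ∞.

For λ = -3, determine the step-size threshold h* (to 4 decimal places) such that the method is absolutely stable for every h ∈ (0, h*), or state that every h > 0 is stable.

(-0.9123,0); λ=-3 ⇒ h* = (52/57)/3 = 0.3041.

Set f=λy, z=hλ:
  k1=λy_n ⇒ h·k1=z·y_n;  k2=λ(1+3/4z)y_n ⇒ h·k2=z(1+3/4z)y_n
  y_{n+1}/y_n = 1 − 6/13z + 19/13z(1+3/4z) = 1 + z + 57/52z²
  Hence R(z) = 1 + z + 57/52z².

Solve |R(x)|<1 on ℝ⁻.
x=-1.52: |R|=2.0126
R=1: x+57/52x²=0 ⇒ x=−52/57=-0.9123; min R=1−1/(4·57/52)=0.7719>−1
Confirm numerically:
  x=-0.837: |R|=0.93093 <1
  x=-0.547: |R|=0.78098 <1
  x=-0.541: |R|=0.77982 <1
  x=-0.411: |R|=0.77416 <1
  x=-1.371: |R|=1.68938 >1
  x=-1.235: |R|=1.43688 >1
  x=-1.166: |R|=1.32428 >1
Interval (-0.9123, 0).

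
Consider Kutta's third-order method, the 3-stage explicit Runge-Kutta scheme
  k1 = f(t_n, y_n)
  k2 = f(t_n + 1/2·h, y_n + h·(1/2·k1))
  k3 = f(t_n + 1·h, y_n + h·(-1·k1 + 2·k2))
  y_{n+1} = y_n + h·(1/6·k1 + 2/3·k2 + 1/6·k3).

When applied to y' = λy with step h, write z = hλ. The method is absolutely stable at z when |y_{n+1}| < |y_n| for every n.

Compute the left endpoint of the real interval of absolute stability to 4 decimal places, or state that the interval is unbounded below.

Set f=λy, z=hλ:
  order 3, 3-stage ⇒ R(z)=1+z+z^2/2+z^3/6
  (e.g. R(-0.71)=0.48240, |R|=0.48240)

Need |R(x)|<1, x<0.
x=-0.71: |R|=0.4824
|R(-2.59)|=1.1316 |R(-1.1)|=0.2832 |R(-0.96)|=0.3533
Bisect:
  x_lo=-3.1846 |R|=2.4966  x_hi=-0.3971 |R|=0.6713
  mid=-1.79086 |R|=0.14453 →hi
  mid=-2.48772 |R|=0.95933 →hi
  mid=-2.83615 |R|=1.61650 →lo
  mid=-2.66194 |R|=1.26269 →lo
  mid=-2.57483 |R|=1.10503 →lo
  mid=-2.53127 |R|=1.03073 →lo
  mid=-2.50950 |R|=0.99467 →hi
  mid=-2.52039 |R|=1.01261 →lo
  mid=-2.51494 |R|=1.00362 →lo
  ...
  [-2.51290,-2.51273] ⇒ x*=-2.5127
Interval (-2.5127, 0).

left endpoint -2.5127.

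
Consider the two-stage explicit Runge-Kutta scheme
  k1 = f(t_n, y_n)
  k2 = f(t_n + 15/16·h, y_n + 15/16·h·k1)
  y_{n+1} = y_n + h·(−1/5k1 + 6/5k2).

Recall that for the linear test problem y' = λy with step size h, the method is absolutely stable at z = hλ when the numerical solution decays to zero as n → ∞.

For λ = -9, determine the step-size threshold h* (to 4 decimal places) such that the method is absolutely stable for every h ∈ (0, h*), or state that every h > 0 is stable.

Set f=λy, z=hλ:
  k1=λy_n ⇒ h·k1=z·y_n;  k2=λ(1+15/16z)y_n ⇒ h·k2=z(1+15/16z)y_n
  y_{n+1}/y_n = 1 − 1/5z + 6/5z(1+15/16z) = 1 + z + 9/8z²
  so R(z) = 1 + z + 9/8z².

Need |R(x)|<1, x<0.
x=-0.67: |R|=0.8350
R=1: x+9/8x²=0 ⇒ x=−8/9=-0.8889; min R=1−1/(4·9/8)=0.7778>−1
Confirm numerically:
  x=-0.781: |R|=0.90521 <1
  x=-0.691: |R|=0.84617 <1
  x=-0.451: |R|=0.77783 <1
  x=-1.296: |R|=1.59357 >1
  x=-1.167: |R|=1.36513 >1
Interval (-0.8889, 0).

(-0.8889,0); λ=-9 ⇒ h* = (8/9)/9 = 0.0988.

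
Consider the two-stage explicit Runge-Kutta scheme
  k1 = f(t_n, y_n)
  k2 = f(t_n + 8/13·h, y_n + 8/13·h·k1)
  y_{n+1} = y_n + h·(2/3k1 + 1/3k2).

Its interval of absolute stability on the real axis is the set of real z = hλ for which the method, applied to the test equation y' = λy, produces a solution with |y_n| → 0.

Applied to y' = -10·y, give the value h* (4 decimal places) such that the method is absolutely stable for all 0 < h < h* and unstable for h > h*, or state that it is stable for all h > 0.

Set f=λy, z=hλ:
  k1=λy_n ⇒ h·k1=z·y_n;  k2=λ(1+8/13z)y_n ⇒ h·k2=z(1+8/13z)y_n
  y_{n+1}/y_n = 1 + 2/3z + 1/3z(1+8/13z) = 1 + z + 8/39z²
  so R(z) = 1 + z + 8/39z².

Solve |R(x)|<1 on ℝ⁻.
x=-1.17: |R|=0.1108
R=1: x+8/39x²=0 ⇒ x=−39/8=-4.8750; min R=1−1/(4·8/39)=-0.2188>−1
Confirm numerically:
  x=-4.753: |R|=0.88105 <1
  x=-4.030: |R|=0.30147 <1
  x=-2.888: |R|=0.17712 <1
  x=-5.211: |R|=1.35916 >1
  x=-4.980: |R|=1.10726 >1
Stable set (-4.8750, 0).

(-4.8750,0); λ=-10 ⇒ h* = (39/8)/10 = 0.4875.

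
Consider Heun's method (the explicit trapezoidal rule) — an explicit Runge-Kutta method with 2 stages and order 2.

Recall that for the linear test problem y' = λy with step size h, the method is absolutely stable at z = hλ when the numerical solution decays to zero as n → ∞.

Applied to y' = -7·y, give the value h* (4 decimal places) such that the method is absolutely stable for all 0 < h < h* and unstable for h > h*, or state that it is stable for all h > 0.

(-2.0000,0); λ=-7 ⇒ h* = 0.2857.

On y'=λy, z=hλ:
  order 2, 2-stage ⇒ R(z)=1+z+z^2/2
  (e.g. R(-1.61)=0.68605, |R|=0.68605)

Boundary: |R(x)|=1, x<0.
x=-1.61: |R|=0.6861
|R(-2.2)|=1.2200 |R(-1.83)|=0.8445 |R(-1.67)|=0.7244
Bisect:
  x_lo=-2.4388 |R|=1.5350  x_hi=-0.1361 |R|=0.8732
  mid=-1.28743 |R|=0.54131 →hi
  mid=-1.86310 |R|=0.87247 →hi
  mid=-2.15094 |R|=1.16233 →lo
  mid=-2.00702 |R|=1.00705 →lo
  mid=-1.93506 |R|=0.93717 →hi
  mid=-1.97104 |R|=0.97146 →hi
  mid=-1.98903 |R|=0.98909 →hi
  mid=-1.99803 |R|=0.99803 →hi
  ...
  [-2.00013,-1.99999] ⇒ x*=-2.0000
Interval (-2.0000, 0).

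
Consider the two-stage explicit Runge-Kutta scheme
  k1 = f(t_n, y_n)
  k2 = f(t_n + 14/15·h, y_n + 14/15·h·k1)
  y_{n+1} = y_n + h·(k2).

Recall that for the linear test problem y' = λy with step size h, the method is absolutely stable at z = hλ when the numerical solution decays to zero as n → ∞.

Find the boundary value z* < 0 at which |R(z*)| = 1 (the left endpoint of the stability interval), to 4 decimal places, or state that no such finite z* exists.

Set f=λy, z=hλ:
  k1=λy_n ⇒ h·k1=z·y_n;  k2=λ(1+14/15z)y_n ⇒ h·k2=z(1+14/15z)y_n
  y_{n+1}/y_n = 1 + z(1+14/15z) = 1 + z + 14/15z²
  ⇒ R(z) = 1 + z + 14/15z².

Solve |R(x)|<1 on ℝ⁻.
x=-0.45: |R|=0.7390
R=1: x+14/15x²=0 ⇒ x=−15/14=-1.0714; min R=1−1/(4·14/15)=0.7321>−1
Confirm numerically:
  x=-0.980: |R|=0.91637 <1
  x=-0.970: |R|=0.90817 <1
  x=-0.825: |R|=0.81025 <1
  x=-0.626: |R|=0.73975 <1
  x=-1.606: |R|=1.80129 >1
  x=-1.210: |R|=1.15649 >1
So |R|<1 on (-1.0714, 0).

left endpoint -1.0714.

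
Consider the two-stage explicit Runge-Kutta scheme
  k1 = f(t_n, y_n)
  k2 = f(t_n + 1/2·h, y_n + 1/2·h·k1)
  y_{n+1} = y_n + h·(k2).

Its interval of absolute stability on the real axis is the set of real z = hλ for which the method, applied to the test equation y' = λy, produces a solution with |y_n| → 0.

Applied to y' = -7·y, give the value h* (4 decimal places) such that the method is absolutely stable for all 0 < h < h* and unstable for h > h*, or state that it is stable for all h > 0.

(-2.0000,0); λ=-7 ⇒ h* = (2)/7 = 0.2857.

On y'=λy, z=hλ:
  k1=λy_n ⇒ h·k1=z·y_n;  k2=λ(1+1/2z)y_n ⇒ h·k2=z(1+1/2z)y_n
  y_{n+1}/y_n = 1 + z(1+1/2z) = 1 + z + 1/2z²
  R(z) = 1 + z + 1/2z².

Boundary: |R(x)|=1, x<0.
x=-1.71: |R|=0.7520
R=1: x+1/2x²=0 ⇒ x=−2=-2.0000; min R=1−1/(4·1/2)=0.5000>−1
Confirm numerically:
  x=-1.764: |R|=0.79185 <1
  x=-1.724: |R|=0.76209 <1
  x=-1.351: |R|=0.56160 <1
  x=-2.523: |R|=1.65976 >1
  x=-2.427: |R|=1.51816 >1
So |R|<1 on (-2.0000, 0).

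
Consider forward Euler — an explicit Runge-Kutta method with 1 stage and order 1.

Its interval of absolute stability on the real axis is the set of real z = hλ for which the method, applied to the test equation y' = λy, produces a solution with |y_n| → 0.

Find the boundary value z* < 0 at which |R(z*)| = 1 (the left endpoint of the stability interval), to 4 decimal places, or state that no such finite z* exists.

left endpoint -2.0000.

With y'=λy (z=hλ):
  order 1, 1-stage ⇒ R(z)=1+z
  (e.g. R(-0.88)=0.12000, |R|=0.12000)

Solve |R(x)|<1 on ℝ⁻.
x=-0.88: |R|=0.1200
|R(-2.18)|=1.1800 |R(-1.69)|=0.6900 |R(-1.59)|=0.5900
Bisect:
  x_lo=-2.4516 |R|=1.4516  x_hi=-0.2474 |R|=0.7526
  mid=-1.34948 |R|=0.34948 →hi
  mid=-1.90053 |R|=0.90053 →hi
  mid=-2.17606 |R|=1.17606 →lo
  mid=-2.03830 |R|=1.03830 →lo
  mid=-1.96942 |R|=0.96942 →hi
  mid=-2.00386 |R|=1.00386 →lo
  mid=-1.98664 |R|=0.98664 →hi
  ...
  [-2.00009,-1.99995] ⇒ x*=-2.0000
Stable set (-2.0000, 0).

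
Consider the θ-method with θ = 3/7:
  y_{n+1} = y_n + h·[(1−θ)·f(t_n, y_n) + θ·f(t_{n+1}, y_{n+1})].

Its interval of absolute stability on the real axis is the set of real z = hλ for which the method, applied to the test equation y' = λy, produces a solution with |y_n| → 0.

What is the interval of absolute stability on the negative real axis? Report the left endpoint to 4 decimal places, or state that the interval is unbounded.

On y'=λy, z=hλ:
  y_{n+1} = y_n + z·[4/7·y_n + 3/7·y_{n+1}] ⇒ (1 − 3/7z)y_{n+1} = (1 + 4/7z)y_n
  Hence R(z) = (1 + 4/7z)/(1 − 3/7z).

Need |R(x)|<1, x<0.
x=-0.81: |R|=0.3987
R=−1: 1+4/7x = −1+3/7x ⇒ -1/7x=2 ⇒ x=2/(-1/7)=-14.0000
Confirm numerically:
  x=-9.298: |R|=0.86525 <1
  x=-8.802: |R|=0.84440 <1
  x=-6.047: |R|=0.68366 <1
  x=-14.273: |R|=1.00548 >1
  x=-14.158: |R|=1.00319 >1
So |R|<1 on (-14.0000, 0).

z∈(-14.0000,0).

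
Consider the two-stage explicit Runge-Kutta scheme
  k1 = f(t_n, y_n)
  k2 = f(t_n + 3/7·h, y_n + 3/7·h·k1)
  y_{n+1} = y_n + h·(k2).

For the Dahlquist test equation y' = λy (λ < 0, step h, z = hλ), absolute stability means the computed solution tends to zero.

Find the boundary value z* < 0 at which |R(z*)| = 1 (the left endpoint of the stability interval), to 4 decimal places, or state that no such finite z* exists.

left endpoint -2.3333.

On y'=λy, z=hλ:
  k1=λy_n ⇒ h·k1=z·y_n;  k2=λ(1+3/7z)y_n ⇒ h·k2=z(1+3/7z)y_n
  y_{n+1}/y_n = 1 + z(1+3/7z) = 1 + z + 3/7z²
  ⇒ R(z) = 1 + z + 3/7z².

Boundary: |R(x)|=1, x<0.
x=-1.77: |R|=0.5727
R=1: x+3/7x²=0 ⇒ x=−7/3=-2.3333; min R=1−1/(4·3/7)=0.4167>−1
Confirm numerically:
  x=-2.225: |R|=0.89670 <1
  x=-1.844: |R|=0.61329 <1
  x=-1.725: |R|=0.55027 <1
  x=-2.756: |R|=1.49923 >1
  x=-2.387: |R|=1.05490 >1
  x=-2.362: |R|=1.02902 >1
So |R|<1 on (-2.3333, 0).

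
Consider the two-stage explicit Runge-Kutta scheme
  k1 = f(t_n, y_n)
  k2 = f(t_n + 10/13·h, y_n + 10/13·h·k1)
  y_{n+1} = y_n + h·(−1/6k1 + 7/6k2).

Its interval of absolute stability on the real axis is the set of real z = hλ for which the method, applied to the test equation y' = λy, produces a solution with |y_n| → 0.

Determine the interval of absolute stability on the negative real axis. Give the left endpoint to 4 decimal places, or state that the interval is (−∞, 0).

With y'=λy (z=hλ):
  k1=λy_n ⇒ h·k1=z·y_n;  k2=λ(1+10/13z)y_n ⇒ h·k2=z(1+10/13z)y_n
  y_{n+1}/y_n = 1 − 1/6z + 7/6z(1+10/13z) = 1 + z + 35/39z²
  so R(z) = 1 + z + 35/39z².

Find x<0 with |R(x)|<1.
x=-0.66: |R|=0.7309
R=1: x+35/39x²=0 ⇒ x=−39/35=-1.1143; min R=1−1/(4·35/39)=0.7214>−1
Confirm numerically:
  x=-0.867: |R|=0.80759 <1
  x=-0.602: |R|=0.72323 <1
  x=-0.562: |R|=0.72145 <1
  x=-0.453: |R|=0.73116 <1
  x=-1.614: |R|=1.72382 >1
  x=-1.473: |R|=1.47419 >1
  x=-1.380: |R|=1.32908 >1
Interval (-1.1143, 0).

z∈(-1.1143,0).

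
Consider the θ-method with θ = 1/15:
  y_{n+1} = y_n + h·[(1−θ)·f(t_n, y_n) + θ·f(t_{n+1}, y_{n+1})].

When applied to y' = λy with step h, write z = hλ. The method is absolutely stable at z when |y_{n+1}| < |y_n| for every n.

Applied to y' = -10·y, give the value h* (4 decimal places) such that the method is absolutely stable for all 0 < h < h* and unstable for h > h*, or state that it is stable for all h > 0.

On y'=λy, z=hλ:
  y_{n+1} = y_n + z·[14/15·y_n + 1/15·y_{n+1}] ⇒ (1 − 1/15z)y_{n+1} = (1 + 14/15z)y_n
  ⇒ R(z) = (1 + 14/15z)/(1 − 1/15z).

Boundary: |R(x)|=1, x<0.
x=-0.96: |R|=0.0977
R=−1: 1+14/15x = −1+1/15x ⇒ -13/15x=2 ⇒ x=2/(-13/15)=-2.3077
Confirm numerically:
  x=-1.874: |R|=0.66588 <1
  x=-1.705: |R|=0.53098 <1
  x=-1.147: |R|=0.06552 <1
  x=-0.956: |R|=0.10128 <1
  x=-2.868: |R|=1.40766 >1
  x=-2.815: |R|=1.37019 >1
Stable set (-2.3077, 0).

(-2.3077,0); λ=-10 ⇒ h* = (30/13)/10 = 0.2308.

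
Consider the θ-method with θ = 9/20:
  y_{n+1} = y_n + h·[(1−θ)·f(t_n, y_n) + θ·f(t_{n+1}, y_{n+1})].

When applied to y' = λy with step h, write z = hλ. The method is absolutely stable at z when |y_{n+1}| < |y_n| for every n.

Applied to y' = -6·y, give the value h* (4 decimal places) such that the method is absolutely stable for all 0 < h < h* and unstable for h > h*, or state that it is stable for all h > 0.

(-20.0000,0); λ=-6 ⇒ h* = (20)/6 = 3.3333.

Set f=λy, z=hλ:
  y_{n+1} = y_n + z·[11/20·y_n + 9/20·y_{n+1}] ⇒ (1 − 9/20z)y_{n+1} = (1 + 11/20z)y_n
  Hence R(z) = (1 + 11/20z)/(1 − 9/20z).

Need |R(x)|<1, x<0.
x=-0.93: |R|=0.3444
R=−1: 1+11/20x = −1+9/20x ⇒ -1/10x=2 ⇒ x=2/(-1/10)=-20.0000
Confirm numerically:
  x=-19.881: |R|=0.99880 <1
  x=-13.252: |R|=0.90309 <1
  x=-8.766: |R|=0.77281 <1
  x=-20.468: |R|=1.00458 >1
  x=-20.243: |R|=1.00240 >1
Interval (-20.0000, 0).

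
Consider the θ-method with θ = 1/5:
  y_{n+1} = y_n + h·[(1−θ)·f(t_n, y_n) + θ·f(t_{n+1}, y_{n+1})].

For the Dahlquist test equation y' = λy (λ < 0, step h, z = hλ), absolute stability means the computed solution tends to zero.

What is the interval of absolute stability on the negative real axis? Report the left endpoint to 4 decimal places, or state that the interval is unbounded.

With y'=λy (z=hλ):
  y_{n+1} = y_n + z·[4/5·y_n + 1/5·y_{n+1}] ⇒ (1 − 1/5z)y_{n+1} = (1 + 4/5z)y_n
  Hence R(z) = (1 + 4/5z)/(1 − 1/5z).

Boundary: |R(x)|=1, x<0.
x=-1.62: |R|=0.2236
R=−1: 1+4/5x = −1+1/5x ⇒ -3/5x=2 ⇒ x=2/(-3/5)=-3.3333
Confirm numerically:
  x=-2.576: |R|=0.70011 <1
  x=-2.469: |R|=0.65283 <1
  x=-2.415: |R|=0.62846 <1
  x=-3.641: |R|=1.10682 >1
  x=-3.612: |R|=1.09707 >1
Stable set (-3.3333, 0).

z∈(-3.3333,0).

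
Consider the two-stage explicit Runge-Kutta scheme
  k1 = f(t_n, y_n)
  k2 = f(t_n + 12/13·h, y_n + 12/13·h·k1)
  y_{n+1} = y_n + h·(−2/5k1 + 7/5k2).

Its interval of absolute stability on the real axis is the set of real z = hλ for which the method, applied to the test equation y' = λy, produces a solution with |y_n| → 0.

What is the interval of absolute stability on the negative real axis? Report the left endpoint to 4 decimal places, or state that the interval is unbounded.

(-0.7738, 0).

With y'=λy (z=hλ):
  k1=λy_n ⇒ h·k1=z·y_n;  k2=λ(1+12/13z)y_n ⇒ h·k2=z(1+12/13z)y_n
  y_{n+1}/y_n = 1 − 2/5z + 7/5z(1+12/13z) = 1 + z + 84/65z²
  so R(z) = 1 + z + 84/65z².

Boundary: |R(x)|=1, x<0.
x=-1.52: |R|=2.4657
R=1: x+84/65x²=0 ⇒ x=−65/84=-0.7738; min R=1−1/(4·84/65)=0.8065>−1
Confirm numerically:
  x=-0.631: |R|=0.88355 <1
  x=-0.509: |R|=0.82581 <1
  x=-0.332: |R|=0.81044 <1
  x=-1.316: |R|=1.92209 >1
  x=-1.082: |R|=1.43094 >1
  x=-0.923: |R|=1.17795 >1
Stable set (-0.7738, 0).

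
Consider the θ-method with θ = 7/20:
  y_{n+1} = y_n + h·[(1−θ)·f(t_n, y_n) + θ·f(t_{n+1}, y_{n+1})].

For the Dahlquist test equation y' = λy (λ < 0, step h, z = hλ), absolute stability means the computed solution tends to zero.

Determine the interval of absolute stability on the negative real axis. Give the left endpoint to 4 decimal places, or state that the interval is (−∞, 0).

On y'=λy, z=hλ:
  y_{n+1} = y_n + z·[13/20·y_n + 7/20·y_{n+1}] ⇒ (1 − 7/20z)y_{n+1} = (1 + 13/20z)y_n
  ⇒ R(z) = (1 + 13/20z)/(1 − 7/20z).

Solve |R(x)|<1 on ℝ⁻.
x=-0.47: |R|=0.5964
R=−1: 1+13/20x = −1+7/20x ⇒ -3/10x=2 ⇒ x=2/(-3/10)=-6.6667
Confirm numerically:
  x=-6.544: |R|=0.98882 <1
  x=-6.334: |R|=0.96898 <1
  x=-5.401: |R|=0.86863 <1
  x=-4.842: |R|=0.79686 <1
  x=-7.165: |R|=1.04262 >1
  x=-6.764: |R|=1.00867 >1
  x=-6.711: |R|=1.00397 >1
Interval (-6.6667, 0).

(-6.6667, 0).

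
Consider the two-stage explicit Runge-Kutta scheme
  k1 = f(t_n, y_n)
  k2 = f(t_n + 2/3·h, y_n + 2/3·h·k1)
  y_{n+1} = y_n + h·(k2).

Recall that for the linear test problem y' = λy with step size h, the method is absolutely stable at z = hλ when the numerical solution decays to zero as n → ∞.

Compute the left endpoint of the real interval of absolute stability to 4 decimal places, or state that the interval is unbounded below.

z* = -1.5000.

Test eqn y'=λy, z=hλ:
  k1=λy_n ⇒ h·k1=z·y_n;  k2=λ(1+2/3z)y_n ⇒ h·k2=z(1+2/3z)y_n
  y_{n+1}/y_n = 1 + z(1+2/3z) = 1 + z + 2/3z²
  so R(z) = 1 + z + 2/3z².

Boundary: |R(x)|=1, x<0.
x=-1.23: |R|=0.7786
R=1: x+2/3x²=0 ⇒ x=−3/2=-1.5000; min R=1−1/(4·2/3)=0.6250>−1
Confirm numerically:
  x=-1.331: |R|=0.85004 <1
  x=-1.230: |R|=0.77860 <1
  x=-0.985: |R|=0.66182 <1
  x=-0.946: |R|=0.65061 <1
  x=-1.566: |R|=1.06890 >1
  x=-1.528: |R|=1.02852 >1
Stable set (-1.5000, 0).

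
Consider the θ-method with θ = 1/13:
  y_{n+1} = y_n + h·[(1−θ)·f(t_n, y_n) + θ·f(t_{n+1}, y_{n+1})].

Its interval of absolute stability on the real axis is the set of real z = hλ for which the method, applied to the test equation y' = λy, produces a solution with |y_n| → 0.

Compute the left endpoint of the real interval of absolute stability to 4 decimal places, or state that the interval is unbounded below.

left endpoint -2.3636.

Set f=λy, z=hλ:
  y_{n+1} = y_n + z·[12/13·y_n + 1/13·y_{n+1}] ⇒ (1 − 1/13z)y_{n+1} = (1 + 12/13z)y_n
  R(z) = (1 + 12/13z)/(1 − 1/13z).

Solve |R(x)|<1 on ℝ⁻.
x=-0.35: |R|=0.6592
R=−1: 1+12/13x = −1+1/13x ⇒ -11/13x=2 ⇒ x=2/(-11/13)=-2.3636
Confirm numerically:
  x=-2.096: |R|=0.80498 <1
  x=-1.831: |R|=0.60495 <1
  x=-1.790: |R|=0.57336 <1
  x=-2.881: |R|=1.35835 >1
  x=-2.714: |R|=1.24526 >1
  x=-2.659: |R|=1.20748 >1
Stable set (-2.3636, 0).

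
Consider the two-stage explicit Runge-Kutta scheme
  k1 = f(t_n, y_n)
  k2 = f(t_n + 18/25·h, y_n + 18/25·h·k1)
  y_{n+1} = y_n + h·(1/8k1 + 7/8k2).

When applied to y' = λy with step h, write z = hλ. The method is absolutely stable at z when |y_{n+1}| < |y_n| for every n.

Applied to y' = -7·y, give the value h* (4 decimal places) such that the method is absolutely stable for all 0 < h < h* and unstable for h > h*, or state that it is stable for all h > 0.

(-1.5873,0); λ=-7 ⇒ h* = (100/63)/7 = 0.2268.

On y'=λy, z=hλ:
  k1=λy_n ⇒ h·k1=z·y_n;  k2=λ(1+18/25z)y_n ⇒ h·k2=z(1+18/25z)y_n
  y_{n+1}/y_n = 1 + 1/8z + 7/8z(1+18/25z) = 1 + z + 63/100z²
  Hence R(z) = 1 + z + 63/100z².

Need |R(x)|<1, x<0.
x=-1.01: |R|=0.6327
R=1: x+63/100x²=0 ⇒ x=−100/63=-1.5873; min R=1−1/(4·63/100)=0.6032>−1
Confirm numerically:
  x=-1.378: |R|=0.81830 <1
  x=-1.178: |R|=0.69624 <1
  x=-0.771: |R|=0.60350 <1
  x=-0.699: |R|=0.60882 <1
  x=-1.910: |R|=1.38830 >1
  x=-1.651: |R|=1.06625 >1
Interval (-1.5873, 0).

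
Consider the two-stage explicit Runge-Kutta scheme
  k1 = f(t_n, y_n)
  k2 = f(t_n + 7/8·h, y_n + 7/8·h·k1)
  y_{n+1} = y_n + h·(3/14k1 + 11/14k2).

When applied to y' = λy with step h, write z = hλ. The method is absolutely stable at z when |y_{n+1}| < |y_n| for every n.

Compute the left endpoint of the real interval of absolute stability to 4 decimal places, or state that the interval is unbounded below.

z* = -1.4545.

On y'=λy, z=hλ:
  k1=λy_n ⇒ h·k1=z·y_n;  k2=λ(1+7/8z)y_n ⇒ h·k2=z(1+7/8z)y_n
  y_{n+1}/y_n = 1 + 3/14z + 11/14z(1+7/8z) = 1 + z + 11/16z²
  ⇒ R(z) = 1 + z + 11/16z².

Find x<0 with |R(x)|<1.
x=-0.55: |R|=0.6580
R=1: x+11/16x²=0 ⇒ x=−16/11=-1.4545; min R=1−1/(4·11/16)=0.6364>−1
Confirm numerically:
  x=-1.420: |R|=0.96627 <1
  x=-1.102: |R|=0.73290 <1
  x=-0.813: |R|=0.64142 <1
  x=-1.968: |R|=1.69470 >1
  x=-1.879: |R|=1.54832 >1
Interval (-1.4545, 0).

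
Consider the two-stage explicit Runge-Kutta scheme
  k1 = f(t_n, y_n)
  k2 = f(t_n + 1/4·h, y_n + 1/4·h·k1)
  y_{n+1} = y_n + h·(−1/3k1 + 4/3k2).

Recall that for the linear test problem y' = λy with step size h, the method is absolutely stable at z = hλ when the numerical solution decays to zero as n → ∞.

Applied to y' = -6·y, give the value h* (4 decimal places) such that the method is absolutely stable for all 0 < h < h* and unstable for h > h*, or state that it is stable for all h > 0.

Test eqn y'=λy, z=hλ:
  k1=λy_n ⇒ h·k1=z·y_n;  k2=λ(1+1/4z)y_n ⇒ h·k2=z(1+1/4z)y_n
  y_{n+1}/y_n = 1 − 1/3z + 4/3z(1+1/4z) = 1 + z + 1/3z²
  R(z) = 1 + z + 1/3z².

Solve |R(x)|<1 on ℝ⁻.
x=-1.11: |R|=0.3007
R=1: x+1/3x²=0 ⇒ x=−3=-3.0000; min R=1−1/(4·1/3)=0.2500>−1
Confirm numerically:
  x=-2.784: |R|=0.79955 <1
  x=-2.618: |R|=0.66664 <1
  x=-2.111: |R|=0.37444 <1
  x=-1.399: |R|=0.25340 <1
  x=-3.531: |R|=1.62499 >1
  x=-3.296: |R|=1.32521 >1
  x=-3.081: |R|=1.08319 >1
Interval (-3.0000, 0).

(-3.0000,0); λ=-6 ⇒ h* = (3)/6 = 0.5000.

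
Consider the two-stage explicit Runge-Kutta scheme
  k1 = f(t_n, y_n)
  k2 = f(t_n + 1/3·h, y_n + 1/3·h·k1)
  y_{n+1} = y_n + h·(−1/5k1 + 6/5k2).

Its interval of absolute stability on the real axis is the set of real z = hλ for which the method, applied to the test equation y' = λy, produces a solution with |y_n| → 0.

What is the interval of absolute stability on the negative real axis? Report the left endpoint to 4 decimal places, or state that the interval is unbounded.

(-2.5000, 0).

Set f=λy, z=hλ:
  k1=λy_n ⇒ h·k1=z·y_n;  k2=λ(1+1/3z)y_n ⇒ h·k2=z(1+1/3z)y_n
  y_{n+1}/y_n = 1 − 1/5z + 6/5z(1+1/3z) = 1 + z + 2/5z²
  Hence R(z) = 1 + z + 2/5z².

Boundary: |R(x)|=1, x<0.
x=-1.22: |R|=0.3754
R=1: x+2/5x²=0 ⇒ x=−5/2=-2.5000; min R=1−1/(4·2/5)=0.3750>−1
Confirm numerically:
  x=-1.921: |R|=0.55510 <1
  x=-1.695: |R|=0.45421 <1
  x=-1.515: |R|=0.40309 <1
  x=-2.957: |R|=1.54054 >1
  x=-2.703: |R|=1.21948 >1
  x=-2.600: |R|=1.10400 >1
So |R|<1 on (-2.5000, 0).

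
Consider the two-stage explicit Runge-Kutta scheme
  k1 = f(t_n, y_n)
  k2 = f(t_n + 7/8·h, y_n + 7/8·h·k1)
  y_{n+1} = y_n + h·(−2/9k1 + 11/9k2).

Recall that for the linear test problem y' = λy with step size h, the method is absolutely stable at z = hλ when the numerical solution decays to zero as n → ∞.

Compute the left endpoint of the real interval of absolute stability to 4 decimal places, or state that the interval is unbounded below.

z* = -0.9351.

Test eqn y'=λy, z=hλ:
  k1=λy_n ⇒ h·k1=z·y_n;  k2=λ(1+7/8z)y_n ⇒ h·k2=z(1+7/8z)y_n
  y_{n+1}/y_n = 1 − 2/9z + 11/9z(1+7/8z) = 1 + z + 77/72z²
  ⇒ R(z) = 1 + z + 77/72z².

Boundary: |R(x)|=1, x<0.
x=-0.74: |R|=0.8456
R=1: x+77/72x²=0 ⇒ x=−72/77=-0.9351; min R=1−1/(4·77/72)=0.7662>−1
Confirm numerically:
  x=-0.854: |R|=0.92596 <1
  x=-0.837: |R|=0.91222 <1
  x=-0.830: |R|=0.90674 <1
  x=-0.970: |R|=1.03624 >1
  x=-0.969: |R|=1.03517 >1
So |R|<1 on (-0.9351, 0).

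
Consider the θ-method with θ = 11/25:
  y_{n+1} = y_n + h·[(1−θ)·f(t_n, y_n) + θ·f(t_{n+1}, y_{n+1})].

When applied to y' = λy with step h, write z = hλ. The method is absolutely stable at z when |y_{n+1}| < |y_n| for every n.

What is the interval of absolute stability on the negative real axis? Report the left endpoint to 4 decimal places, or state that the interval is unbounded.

(-16.6667, 0).

With y'=λy (z=hλ):
  y_{n+1} = y_n + z·[14/25·y_n + 11/25·y_{n+1}] ⇒ (1 − 11/25z)y_{n+1} = (1 + 14/25z)y_n
  R(z) = (1 + 14/25z)/(1 − 11/25z).

Need |R(x)|<1, x<0.
x=-0.66: |R|=0.4885
R=−1: 1+14/25x = −1+11/25x ⇒ -3/25x=2 ⇒ x=2/(-3/25)=-16.6667
Confirm numerically:
  x=-12.983: |R|=0.93415 <1
  x=-10.910: |R|=0.88090 <1
  x=-9.806: |R|=0.84509 <1
  x=-8.648: |R|=0.79975 <1
  x=-17.208: |R|=1.00758 >1
  x=-17.188: |R|=1.00731 >1
  x=-16.924: |R|=1.00366 >1
Stable set (-16.6667, 0).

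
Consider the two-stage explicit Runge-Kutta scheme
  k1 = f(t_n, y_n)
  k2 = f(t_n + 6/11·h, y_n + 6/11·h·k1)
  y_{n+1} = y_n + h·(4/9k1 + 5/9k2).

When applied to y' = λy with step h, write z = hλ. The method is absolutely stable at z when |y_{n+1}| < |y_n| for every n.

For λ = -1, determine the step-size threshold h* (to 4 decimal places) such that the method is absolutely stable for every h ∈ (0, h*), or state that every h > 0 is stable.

Set f=λy, z=hλ:
  k1=λy_n ⇒ h·k1=z·y_n;  k2=λ(1+6/11z)y_n ⇒ h·k2=z(1+6/11z)y_n
  y_{n+1}/y_n = 1 + 4/9z + 5/9z(1+6/11z) = 1 + z + 10/33z²
  R(z) = 1 + z + 10/33z².

Need |R(x)|<1, x<0.
x=-1.09: |R|=0.2700
R=1: x+10/33x²=0 ⇒ x=−33/10=-3.3000; min R=1−1/(4·10/33)=0.1750>−1
Confirm numerically:
  x=-2.070: |R|=0.22845 <1
  x=-1.896: |R|=0.19334 <1
  x=-1.669: |R|=0.17511 <1
  x=-3.652: |R|=1.38955 >1
  x=-3.545: |R|=1.26319 >1
Interval (-3.3000, 0).

(-3.3000,0); λ=-1 ⇒ h* = (33/10)/1 = 3.3000.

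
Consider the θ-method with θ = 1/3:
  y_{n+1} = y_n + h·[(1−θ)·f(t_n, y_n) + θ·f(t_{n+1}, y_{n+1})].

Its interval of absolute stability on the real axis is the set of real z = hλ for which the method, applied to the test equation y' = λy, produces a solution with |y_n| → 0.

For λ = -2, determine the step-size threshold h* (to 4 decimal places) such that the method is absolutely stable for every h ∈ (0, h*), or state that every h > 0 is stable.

(-6.0000,0); λ=-2 ⇒ h* = (6)/2 = 3.0000.

With y'=λy (z=hλ):
  y_{n+1} = y_n + z·[2/3·y_n + 1/3·y_{n+1}] ⇒ (1 − 1/3z)y_{n+1} = (1 + 2/3z)y_n
  R(z) = (1 + 2/3z)/(1 − 1/3z).

Solve |R(x)|<1 on ℝ⁻.
x=-1.57: |R|=0.0306
R=−1: 1+2/3x = −1+1/3x ⇒ -1/3x=2 ⇒ x=2/(-1/3)=-6.0000
Confirm numerically:
  x=-3.237: |R|=0.55700 <1
  x=-2.995: |R|=0.49875 <1
  x=-2.752: |R|=0.43533 <1
  x=-2.466: |R|=0.35346 <1
  x=-6.349: |R|=1.03733 >1
  x=-6.307: |R|=1.03299 >1
Interval (-6.0000, 0).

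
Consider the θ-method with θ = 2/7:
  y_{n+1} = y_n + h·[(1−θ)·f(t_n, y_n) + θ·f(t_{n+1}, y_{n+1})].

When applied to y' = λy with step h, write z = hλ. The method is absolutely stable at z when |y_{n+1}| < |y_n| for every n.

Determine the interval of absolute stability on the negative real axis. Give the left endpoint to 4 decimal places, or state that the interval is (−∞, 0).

Test eqn y'=λy, z=hλ:
  y_{n+1} = y_n + z·[5/7·y_n + 2/7·y_{n+1}] ⇒ (1 − 2/7z)y_{n+1} = (1 + 5/7z)y_n
  R(z) = (1 + 5/7z)/(1 − 2/7z).

Solve |R(x)|<1 on ℝ⁻.
x=-0.43: |R|=0.6170
R=−1: 1+5/7x = −1+2/7x ⇒ -3/7x=2 ⇒ x=2/(-3/7)=-4.6667
Confirm numerically:
  x=-4.170: |R|=0.90287 <1
  x=-4.050: |R|=0.87748 <1
  x=-3.697: |R|=0.79790 <1
  x=-5.074: |R|=1.07126 >1
  x=-4.857: |R|=1.03416 >1
  x=-4.802: |R|=1.02445 >1
Interval (-4.6667, 0).

(-4.6667, 0).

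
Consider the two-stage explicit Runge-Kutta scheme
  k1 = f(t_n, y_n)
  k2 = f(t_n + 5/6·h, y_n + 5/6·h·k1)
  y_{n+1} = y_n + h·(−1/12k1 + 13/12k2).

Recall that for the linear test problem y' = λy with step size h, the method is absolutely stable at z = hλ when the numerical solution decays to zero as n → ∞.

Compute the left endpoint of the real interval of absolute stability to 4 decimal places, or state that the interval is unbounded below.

left endpoint -1.1077.

Test eqn y'=λy, z=hλ:
  k1=λy_n ⇒ h·k1=z·y_n;  k2=λ(1+5/6z)y_n ⇒ h·k2=z(1+5/6z)y_n
  y_{n+1}/y_n = 1 − 1/12z + 13/12z(1+5/6z) = 1 + z + 65/72z²
  so R(z) = 1 + z + 65/72z².

Boundary: |R(x)|=1, x<0.
x=-0.38: |R|=0.7504
R=1: x+65/72x²=0 ⇒ x=−72/65=-1.1077; min R=1−1/(4·65/72)=0.7231>−1
Confirm numerically:
  x=-1.005: |R|=0.90683 <1
  x=-0.777: |R|=0.76803 <1
  x=-0.672: |R|=0.73568 <1
  x=-0.508: |R|=0.72497 <1
  x=-1.588: |R|=1.68857 >1
  x=-1.394: |R|=1.36031 >1
  x=-1.326: |R|=1.26133 >1
Stable set (-1.1077, 0).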